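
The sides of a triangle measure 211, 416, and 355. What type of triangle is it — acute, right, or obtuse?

obtuse

Compare the square of the longest side to the sum of squares of the other two: 211² + 355² = 170546 < 173056 = 416².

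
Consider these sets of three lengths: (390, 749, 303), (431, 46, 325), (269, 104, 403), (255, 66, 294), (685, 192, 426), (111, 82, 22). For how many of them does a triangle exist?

1

(303,390,749): 303+390 ≤ 749 → not valid
(46,325,431): 46+325 ≤ 431 → not valid
(104,269,403): 104+269 ≤ 403 → not valid
(66,255,294): 66+255 > 294 → valid
(192,426,685): 192+426 ≤ 685 → not valid
(22,82,111): 22+82 ≤ 111 → not valid
1 of the 6 triples forms a triangle.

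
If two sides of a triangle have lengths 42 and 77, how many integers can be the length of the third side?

83

The third side lies in the open interval (35, 119).
Integers from 36 to 118 inclusive: 118 − 36 + 1 = 83.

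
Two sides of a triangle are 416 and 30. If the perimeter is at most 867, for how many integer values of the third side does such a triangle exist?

Triangle inequality: 386 < x < 446. Perimeter ≤ 867 gives x ≤ 867 − 416 − 30 = 421.
So 386 < x ≤ 421; integers 387 through 421: 35 values.

35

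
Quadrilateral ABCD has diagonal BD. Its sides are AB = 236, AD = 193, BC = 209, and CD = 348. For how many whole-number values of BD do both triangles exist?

From triangle ABD: 43 < BD < 429.
From triangle CBD: 139 < BD < 557.
Intersection: 139 < BD < 429, so integers 140 through 428: 289 values.

289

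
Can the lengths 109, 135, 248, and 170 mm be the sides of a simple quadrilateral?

Yes

A quadrilateral exists iff every side is shorter than the sum of the others — equivalently, the longest side is less than the sum of the rest.
Longest side 248 < 414 (sum of the remaining 3), so yes.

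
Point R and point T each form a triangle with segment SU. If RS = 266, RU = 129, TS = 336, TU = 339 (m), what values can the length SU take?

From triangle RSU: |266 − 129| < SU < 266 + 129, i.e. 137 < SU < 395.
From triangle TSU: 3 < SU < 675.
Both must hold, so SU lies in the intersection.

137 < SU < 395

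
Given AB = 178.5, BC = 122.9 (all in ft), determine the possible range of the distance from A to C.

By the triangle inequality, |178.5 − 122.9| ≤ AC ≤ 178.5 + 122.9.

55.6 ≤ AC ≤ 301.4 ft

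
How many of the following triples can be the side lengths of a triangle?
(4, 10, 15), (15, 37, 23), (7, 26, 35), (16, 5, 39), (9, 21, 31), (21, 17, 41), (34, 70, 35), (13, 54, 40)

1

(4,10,15): 4+10 ≤ 15 → not valid
(15,23,37): 15+23 > 37 → valid
(7,26,35): 7+26 ≤ 35 → not valid
(5,16,39): 5+16 ≤ 39 → not valid
(9,21,31): 9+21 ≤ 31 → not valid
(17,21,41): 17+21 ≤ 41 → not valid
(34,35,70): 34+35 ≤ 70 → not valid
(13,40,54): 13+40 ≤ 54 → not valid
1 of the 8 triples forms a triangle.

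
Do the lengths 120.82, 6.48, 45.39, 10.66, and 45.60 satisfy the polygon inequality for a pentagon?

No

For a pentagon, each side must be shorter than the sum of the others.
Here the longest side is 120.82, but the remaining 4 sides sum to only 108.13.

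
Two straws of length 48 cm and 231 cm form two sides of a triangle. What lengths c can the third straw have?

By the triangle inequality, c must be less than 48 + 231 = 279 and greater than |48 − 231| = 183.

183 < c < 279 (cm)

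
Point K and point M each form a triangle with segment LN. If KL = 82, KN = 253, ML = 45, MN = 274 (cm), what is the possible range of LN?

From triangle KLN: |82 − 253| < LN < 82 + 253, i.e. 171 < LN < 335.
From triangle MLN: 229 < LN < 319.
Both must hold, so LN lies in the intersection.

229 < LN < 319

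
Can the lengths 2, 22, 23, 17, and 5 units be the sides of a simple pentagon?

A pentagon exists iff every side is shorter than the sum of the others — equivalently, the longest side is less than the sum of the rest.
Longest side 23 < 46 (sum of the remaining 4), so yes.

Yes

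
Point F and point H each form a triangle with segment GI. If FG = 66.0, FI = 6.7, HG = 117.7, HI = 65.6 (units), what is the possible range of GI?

From triangle FGI: |66.0 − 6.7| < GI < 66.0 + 6.7, i.e. 59.3 < GI < 72.7.
From triangle HGI: 52.1 < GI < 183.3.
Both must hold, so GI lies in the intersection.

59.3 < GI < 72.7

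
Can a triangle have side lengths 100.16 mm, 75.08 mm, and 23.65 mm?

No

The longest side is 100.16, but the other two sum to only 98.73.
98.73 < 100.16, so the triangle inequality fails.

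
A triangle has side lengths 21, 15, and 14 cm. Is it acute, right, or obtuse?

obtuse

Compare the square of the longest side to the sum of squares of the other two: 14² + 15² = 421 < 441 = 21².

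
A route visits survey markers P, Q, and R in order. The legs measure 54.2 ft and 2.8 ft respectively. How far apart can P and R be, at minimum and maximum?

By the triangle inequality, |54.2 − 2.8| ≤ PR ≤ 54.2 + 2.8.

51.4 ≤ PR ≤ 57.0 ft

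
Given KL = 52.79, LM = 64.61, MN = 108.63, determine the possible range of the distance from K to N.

The maximum is all hops collinear in one direction: 52.79 + 64.61 + 108.63 = 226.03.
The longest hop is 108.63; the others sum to 117.40. Since 108.63 ≤ 117.40, the path can fold back on itself completely, so the minimum distance is 0.

0 ≤ KN ≤ 226.03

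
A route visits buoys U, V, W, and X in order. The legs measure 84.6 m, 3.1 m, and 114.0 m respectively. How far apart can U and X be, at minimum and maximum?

26.3 ≤ UX ≤ 201.7 m

The maximum is all hops collinear in one direction: 84.6 + 3.1 + 114.0 = 201.7.
The longest hop is 114.0; the others sum to 87.7. Folding the others back against it leaves at least 114.0 − 87.7 = 26.3.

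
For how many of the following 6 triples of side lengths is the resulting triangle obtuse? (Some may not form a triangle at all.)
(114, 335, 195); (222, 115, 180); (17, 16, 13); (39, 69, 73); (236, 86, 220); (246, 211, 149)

(114,335,195): 114+195 ≤ 335, not a triangle
(222,115,180): 115²+180² = 45625 < 49284 = 222² → obtuse
(17,16,13): 13²+16² = 425 > 289 = 17² → acute
(39,69,73): 39²+69² = 6282 > 5329 = 73² → acute
(236,86,220): 86²+220² = 55796 > 55696 = 236² → acute
(246,211,149): 149²+211² = 66722 > 60516 = 246² → acute
1 of the 6 is obtuse.

1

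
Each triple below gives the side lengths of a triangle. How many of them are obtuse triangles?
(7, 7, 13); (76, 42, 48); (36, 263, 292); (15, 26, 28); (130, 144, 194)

3

(7,7,13): 7²+7² = 98 < 169 = 13² → obtuse
(76,42,48): 42²+48² = 4068 < 5776 = 76² → obtuse
(36,263,292): 36²+263² = 70465 < 85264 = 292² → obtuse
(15,26,28): 15²+26² = 901 > 784 = 28² → acute
(130,144,194): 130²+144² = 37636 = 194² → right
3 of the 5 are obtuse.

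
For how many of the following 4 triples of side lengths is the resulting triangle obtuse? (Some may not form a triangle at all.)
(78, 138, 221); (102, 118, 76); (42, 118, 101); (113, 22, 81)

(78,138,221): 78+138 ≤ 221, not a triangle
(102,118,76): 76²+102² = 16180 > 13924 = 118² → acute
(42,118,101): 42²+101² = 11965 < 13924 = 118² → obtuse
(113,22,81): 22+81 ≤ 113, not a triangle
1 of the 4 is obtuse.

1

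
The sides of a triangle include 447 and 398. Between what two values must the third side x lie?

49 < x < 845

By the triangle inequality, x must be less than 447 + 398 = 845 and greater than |447 − 398| = 49.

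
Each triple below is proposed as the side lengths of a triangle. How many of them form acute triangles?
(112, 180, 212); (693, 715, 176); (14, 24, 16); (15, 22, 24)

(112,180,212): 112²+180² = 44944 = 212² → right
(693,715,176): 176²+693² = 511225 = 715² → right
(14,24,16): 14²+16² = 452 < 576 = 24² → obtuse
(15,22,24): 15²+22² = 709 > 576 = 24² → acute
1 of the 4 is acute.

1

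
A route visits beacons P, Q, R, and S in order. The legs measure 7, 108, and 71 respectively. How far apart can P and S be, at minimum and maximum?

The maximum is all hops collinear in one direction: 7 + 108 + 71 = 186.
The longest hop is 108; the others sum to 78. Folding the others back against it leaves at least 108 − 78 = 30.

30 ≤ PS ≤ 186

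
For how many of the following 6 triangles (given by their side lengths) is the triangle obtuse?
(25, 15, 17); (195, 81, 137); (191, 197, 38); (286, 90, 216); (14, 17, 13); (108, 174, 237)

(25,15,17): 15²+17² = 514 < 625 = 25² → obtuse
(195,81,137): 81²+137² = 25330 < 38025 = 195² → obtuse
(191,197,38): 38²+191² = 37925 < 38809 = 197² → obtuse
(286,90,216): 90²+216² = 54756 < 81796 = 286² → obtuse
(14,17,13): 13²+14² = 365 > 289 = 17² → acute
(108,174,237): 108²+174² = 41940 < 56169 = 237² → obtuse
5 of the 6 are obtuse.

5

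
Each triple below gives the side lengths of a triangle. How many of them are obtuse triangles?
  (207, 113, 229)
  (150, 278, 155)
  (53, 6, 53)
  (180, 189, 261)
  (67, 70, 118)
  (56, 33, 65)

2

(207,113,229): 113²+207² = 55618 > 52441 = 229² → acute
(150,278,155): 150²+155² = 46525 < 77284 = 278² → obtuse
(53,6,53): 6²+53² = 2845 > 2809 = 53² → acute
(180,189,261): 180²+189² = 68121 = 261² → right
(67,70,118): 67²+70² = 9389 < 13924 = 118² → obtuse
(56,33,65): 33²+56² = 4225 = 65² → right
2 of the 6 are obtuse.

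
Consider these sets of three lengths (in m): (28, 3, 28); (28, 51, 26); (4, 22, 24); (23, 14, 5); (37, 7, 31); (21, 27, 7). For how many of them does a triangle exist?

(3,28,28): 3+28 > 28 → valid
(26,28,51): 26+28 > 51 → valid
(4,22,24): 4+22 > 24 → valid
(5,14,23): 5+14 ≤ 23 → not valid
(7,31,37): 7+31 > 37 → valid
(7,21,27): 7+21 > 27 → valid
5 of the 6 triples form a triangle.

5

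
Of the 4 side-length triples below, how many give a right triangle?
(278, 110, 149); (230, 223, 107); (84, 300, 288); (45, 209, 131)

1

(278,110,149): 110+149 ≤ 278, not a triangle
(230,223,107): 107²+223² = 61178 > 52900 = 230² → acute
(84,300,288): 84²+288² = 90000 = 300² → right
(45,209,131): 45+131 ≤ 209, not a triangle
1 of the 4 is right.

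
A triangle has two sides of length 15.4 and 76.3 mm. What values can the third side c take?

By the triangle inequality, c must be less than 15.4 + 76.3 = 91.7 and greater than |15.4 − 76.3| = 60.9.

60.9 < c < 91.7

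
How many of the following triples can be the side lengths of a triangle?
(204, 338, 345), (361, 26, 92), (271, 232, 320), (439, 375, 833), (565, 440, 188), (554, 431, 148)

(204,338,345): 204+338 > 345 → valid
(26,92,361): 26+92 ≤ 361 → not valid
(232,271,320): 232+271 > 320 → valid
(375,439,833): 375+439 ≤ 833 → not valid
(188,440,565): 188+440 > 565 → valid
(148,431,554): 148+431 > 554 → valid
4 of the 6 triples form a triangle.

4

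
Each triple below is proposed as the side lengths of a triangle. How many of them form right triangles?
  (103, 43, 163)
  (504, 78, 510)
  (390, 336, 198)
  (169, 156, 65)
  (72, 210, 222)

(103,43,163): 43+103 ≤ 163, not a triangle
(504,78,510): 78²+504² = 260100 = 510² → right
(390,336,198): 198²+336² = 152100 = 390² → right
(169,156,65): 65²+156² = 28561 = 169² → right
(72,210,222): 72²+210² = 49284 = 222² → right
4 of the 5 are right.

4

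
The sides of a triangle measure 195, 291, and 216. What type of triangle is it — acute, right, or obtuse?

Compare the square of the longest side to the sum of squares of the other two: 195² + 216² = 84681 = 291².

right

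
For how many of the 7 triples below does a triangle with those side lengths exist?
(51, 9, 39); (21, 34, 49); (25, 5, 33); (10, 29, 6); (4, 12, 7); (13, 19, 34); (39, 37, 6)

(9,39,51): 9+39 ≤ 51 → not valid
(21,34,49): 21+34 > 49 → valid
(5,25,33): 5+25 ≤ 33 → not valid
(6,10,29): 6+10 ≤ 29 → not valid
(4,7,12): 4+7 ≤ 12 → not valid
(13,19,34): 13+19 ≤ 34 → not valid
(6,37,39): 6+37 > 39 → valid
2 of the 7 triples form a triangle.

2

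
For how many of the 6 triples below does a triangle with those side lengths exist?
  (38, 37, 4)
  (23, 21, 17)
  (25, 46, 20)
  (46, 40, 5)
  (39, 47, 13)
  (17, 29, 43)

(4,37,38): 4+37 > 38 → valid
(17,21,23): 17+21 > 23 → valid
(20,25,46): 20+25 ≤ 46 → not valid
(5,40,46): 5+40 ≤ 46 → not valid
(13,39,47): 13+39 > 47 → valid
(17,29,43): 17+29 > 43 → valid
4 of the 6 triples form a triangle.

4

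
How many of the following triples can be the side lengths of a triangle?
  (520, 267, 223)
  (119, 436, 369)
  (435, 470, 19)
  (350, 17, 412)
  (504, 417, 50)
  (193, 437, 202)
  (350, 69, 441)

1

(223,267,520): 223+267 ≤ 520 → not valid
(119,369,436): 119+369 > 436 → valid
(19,435,470): 19+435 ≤ 470 → not valid
(17,350,412): 17+350 ≤ 412 → not valid
(50,417,504): 50+417 ≤ 504 → not valid
(193,202,437): 193+202 ≤ 437 → not valid
(69,350,441): 69+350 ≤ 441 → not valid
1 of the 7 triples forms a triangle.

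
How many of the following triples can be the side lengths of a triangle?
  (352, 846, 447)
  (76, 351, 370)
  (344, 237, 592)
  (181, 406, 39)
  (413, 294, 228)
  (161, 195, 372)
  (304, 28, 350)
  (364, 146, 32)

2

(352,447,846): 352+447 ≤ 846 → not valid
(76,351,370): 76+351 > 370 → valid
(237,344,592): 237+344 ≤ 592 → not valid
(39,181,406): 39+181 ≤ 406 → not valid
(228,294,413): 228+294 > 413 → valid
(161,195,372): 161+195 ≤ 372 → not valid
(28,304,350): 28+304 ≤ 350 → not valid
(32,146,364): 32+146 ≤ 364 → not valid
2 of the 8 triples form a triangle.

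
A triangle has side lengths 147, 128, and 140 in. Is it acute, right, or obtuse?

Compare the square of the longest side to the sum of squares of the other two: 128² + 140² = 35984 > 21609 = 147².

acute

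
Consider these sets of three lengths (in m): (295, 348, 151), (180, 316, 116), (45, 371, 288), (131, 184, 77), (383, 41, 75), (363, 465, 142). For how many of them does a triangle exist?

(151,295,348): 151+295 > 348 → valid
(116,180,316): 116+180 ≤ 316 → not valid
(45,288,371): 45+288 ≤ 371 → not valid
(77,131,184): 77+131 > 184 → valid
(41,75,383): 41+75 ≤ 383 → not valid
(142,363,465): 142+363 > 465 → valid
3 of the 6 triples form a triangle.

3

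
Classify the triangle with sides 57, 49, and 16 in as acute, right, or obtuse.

obtuse

Compare the square of the longest side to the sum of squares of the other two: 16² + 49² = 2657 < 3249 = 57².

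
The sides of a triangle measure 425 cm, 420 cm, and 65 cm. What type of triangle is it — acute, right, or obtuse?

right

Compare the square of the longest side to the sum of squares of the other two: 65² + 420² = 180625 = 425².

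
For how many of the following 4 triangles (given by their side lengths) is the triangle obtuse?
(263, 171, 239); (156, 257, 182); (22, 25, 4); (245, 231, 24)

(263,171,239): 171²+239² = 86362 > 69169 = 263² → acute
(156,257,182): 156²+182² = 57460 < 66049 = 257² → obtuse
(22,25,4): 4²+22² = 500 < 625 = 25² → obtuse
(245,231,24): 24²+231² = 53937 < 60025 = 245² → obtuse
3 of the 4 are obtuse.

3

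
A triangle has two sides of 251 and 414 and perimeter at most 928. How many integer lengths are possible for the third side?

100

Triangle inequality: 163 < x < 665. Perimeter ≤ 928 gives x ≤ 928 − 251 − 414 = 263.
So 163 < x ≤ 263; integers 164 through 263: 100 values.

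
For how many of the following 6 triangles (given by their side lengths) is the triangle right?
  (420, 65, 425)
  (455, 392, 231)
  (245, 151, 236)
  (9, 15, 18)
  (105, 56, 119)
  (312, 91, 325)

4

(420,65,425): 65²+420² = 180625 = 425² → right
(455,392,231): 231²+392² = 207025 = 455² → right
(245,151,236): 151²+236² = 78497 > 60025 = 245² → acute
(9,15,18): 9²+15² = 306 < 324 = 18² → obtuse
(105,56,119): 56²+105² = 14161 = 119² → right
(312,91,325): 91²+312² = 105625 = 325² → right
4 of the 6 are right.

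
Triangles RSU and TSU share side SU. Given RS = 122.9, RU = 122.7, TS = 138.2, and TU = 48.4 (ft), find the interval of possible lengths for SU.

89.8 < SU < 186.6

From triangle RSU: |122.9 − 122.7| < SU < 122.9 + 122.7, i.e. 0.2 < SU < 245.6.
From triangle TSU: 89.8 < SU < 186.6.
Both must hold, so SU lies in the intersection.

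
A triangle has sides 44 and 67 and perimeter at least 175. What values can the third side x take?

64 ≤ x < 111

Triangle inequality alone gives 23 < x < 111.
The perimeter condition gives x ≥ 175 − 44 − 67 = 64.
Intersecting the two: 64 ≤ x < 111.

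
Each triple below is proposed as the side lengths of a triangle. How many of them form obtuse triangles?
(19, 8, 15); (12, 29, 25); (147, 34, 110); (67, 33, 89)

(19,8,15): 8²+15² = 289 < 361 = 19² → obtuse
(12,29,25): 12²+25² = 769 < 841 = 29² → obtuse
(147,34,110): 34+110 ≤ 147, not a triangle
(67,33,89): 33²+67² = 5578 < 7921 = 89² → obtuse
3 of the 4 are obtuse.

3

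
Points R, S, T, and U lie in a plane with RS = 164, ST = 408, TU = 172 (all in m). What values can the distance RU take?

The maximum is all hops collinear in one direction: 164 + 408 + 172 = 744.
The longest hop is 408; the others sum to 336. Folding the others back against it leaves at least 408 − 336 = 72.

72 ≤ RU ≤ 744 m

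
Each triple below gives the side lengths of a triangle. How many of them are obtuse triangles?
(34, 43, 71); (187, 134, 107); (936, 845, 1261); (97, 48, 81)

(34,43,71): 34²+43² = 3005 < 5041 = 71² → obtuse
(187,134,107): 107²+134² = 29405 < 34969 = 187² → obtuse
(936,845,1261): 845²+936² = 1590121 = 1261² → right
(97,48,81): 48²+81² = 8865 < 9409 = 97² → obtuse
3 of the 4 are obtuse.

3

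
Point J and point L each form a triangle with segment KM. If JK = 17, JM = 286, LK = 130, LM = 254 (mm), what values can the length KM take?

From triangle JKM: |17 − 286| < KM < 17 + 286, i.e. 269 < KM < 303.
From triangle LKM: 124 < KM < 384.
Both must hold, so KM lies in the intersection.

269 < KM < 303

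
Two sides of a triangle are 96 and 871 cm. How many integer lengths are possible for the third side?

The third side lies in the open interval (775, 967).
Integers from 776 to 966 inclusive: 966 − 776 + 1 = 191.

191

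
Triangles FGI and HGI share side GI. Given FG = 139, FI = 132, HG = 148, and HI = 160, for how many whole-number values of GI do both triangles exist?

From triangle FGI: 7 < GI < 271.
From triangle HGI: 12 < GI < 308.
Intersection: 12 < GI < 271, so integers 13 through 270: 258 values.

258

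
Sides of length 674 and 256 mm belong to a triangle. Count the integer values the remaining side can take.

511

The third side lies in the open interval (418, 930).
Integers from 419 to 929 inclusive: 929 − 419 + 1 = 511.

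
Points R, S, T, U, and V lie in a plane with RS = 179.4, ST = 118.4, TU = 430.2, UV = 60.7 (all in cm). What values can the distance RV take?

71.7 ≤ RV ≤ 788.7 cm

The maximum is all hops collinear in one direction: 179.4 + 118.4 + 430.2 + 60.7 = 788.7.
The longest hop is 430.2; the others sum to 358.5. Folding the others back against it leaves at least 430.2 − 358.5 = 71.7.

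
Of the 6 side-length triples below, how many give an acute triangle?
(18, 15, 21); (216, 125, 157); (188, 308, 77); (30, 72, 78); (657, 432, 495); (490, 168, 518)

(18,15,21): 15²+18² = 549 > 441 = 21² → acute
(216,125,157): 125²+157² = 40274 < 46656 = 216² → obtuse
(188,308,77): 77+188 ≤ 308, not a triangle
(30,72,78): 30²+72² = 6084 = 78² → right
(657,432,495): 432²+495² = 431649 = 657² → right
(490,168,518): 168²+490² = 268324 = 518² → right
1 of the 6 is acute.

1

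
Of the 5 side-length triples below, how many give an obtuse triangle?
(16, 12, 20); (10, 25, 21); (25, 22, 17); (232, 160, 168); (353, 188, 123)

1

(16,12,20): 12²+16² = 400 = 20² → right
(10,25,21): 10²+21² = 541 < 625 = 25² → obtuse
(25,22,17): 17²+22² = 773 > 625 = 25² → acute
(232,160,168): 160²+168² = 53824 = 232² → right
(353,188,123): 123+188 ≤ 353, not a triangle
1 of the 5 is obtuse.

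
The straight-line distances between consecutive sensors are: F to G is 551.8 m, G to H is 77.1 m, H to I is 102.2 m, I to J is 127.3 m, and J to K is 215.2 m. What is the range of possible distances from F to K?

30.0 ≤ FK ≤ 1073.6 m

The maximum is all hops collinear in one direction: 551.8 + 77.1 + 102.2 + 127.3 + 215.2 = 1073.6.
The longest hop is 551.8; the others sum to 521.8. Folding the others back against it leaves at least 551.8 − 521.8 = 30.0.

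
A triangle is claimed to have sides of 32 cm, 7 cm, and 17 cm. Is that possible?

No

The longest side is 32, but the other two sum to only 24.
24 < 32, so the triangle inequality fails.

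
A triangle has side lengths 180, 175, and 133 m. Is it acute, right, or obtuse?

acute

Compare the square of the longest side to the sum of squares of the other two: 133² + 175² = 48314 > 32400 = 180².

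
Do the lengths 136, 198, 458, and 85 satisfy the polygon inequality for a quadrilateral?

No

For a quadrilateral, each side must be shorter than the sum of the others.
Here the longest side is 458, but the remaining 3 sides sum to only 419.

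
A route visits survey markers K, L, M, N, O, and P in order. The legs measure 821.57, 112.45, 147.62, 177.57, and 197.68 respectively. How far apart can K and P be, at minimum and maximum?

186.25 ≤ KP ≤ 1456.89

The maximum is all hops collinear in one direction: 821.57 + 112.45 + 147.62 + 177.57 + 197.68 = 1456.89.
The longest hop is 821.57; the others sum to 635.32. Folding the others back against it leaves at least 821.57 − 635.32 = 186.25.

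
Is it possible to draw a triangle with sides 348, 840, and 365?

The longest side is 840, but the other two sum to only 713.
713 < 840, so the triangle inequality fails.

No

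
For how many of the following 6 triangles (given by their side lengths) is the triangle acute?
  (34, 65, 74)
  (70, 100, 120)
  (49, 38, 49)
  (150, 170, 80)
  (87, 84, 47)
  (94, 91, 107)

(34,65,74): 34²+65² = 5381 < 5476 = 74² → obtuse
(70,100,120): 70²+100² = 14900 > 14400 = 120² → acute
(49,38,49): 38²+49² = 3845 > 2401 = 49² → acute
(150,170,80): 80²+150² = 28900 = 170² → right
(87,84,47): 47²+84² = 9265 > 7569 = 87² → acute
(94,91,107): 91²+94² = 17117 > 11449 = 107² → acute
4 of the 6 are acute.

4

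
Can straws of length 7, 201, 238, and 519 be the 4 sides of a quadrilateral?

No

For a quadrilateral, each side must be shorter than the sum of the others.
Here the longest side is 519, but the remaining 3 sides sum to only 446.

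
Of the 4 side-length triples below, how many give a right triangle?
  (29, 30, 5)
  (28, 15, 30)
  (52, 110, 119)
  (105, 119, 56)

(29,30,5): 5²+29² = 866 < 900 = 30² → obtuse
(28,15,30): 15²+28² = 1009 > 900 = 30² → acute
(52,110,119): 52²+110² = 14804 > 14161 = 119² → acute
(105,119,56): 56²+105² = 14161 = 119² → right
1 of the 4 is right.

1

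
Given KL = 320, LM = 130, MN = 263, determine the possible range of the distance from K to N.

The maximum is all hops collinear in one direction: 320 + 130 + 263 = 713.
The longest hop is 320; the others sum to 393. Since 320 ≤ 393, the path can fold back on itself completely, so the minimum distance is 0.

0 ≤ KN ≤ 713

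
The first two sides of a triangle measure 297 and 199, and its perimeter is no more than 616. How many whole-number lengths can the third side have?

Triangle inequality: 98 < x < 496. Perimeter ≤ 616 gives x ≤ 616 − 297 − 199 = 120.
So 98 < x ≤ 120; integers 99 through 120: 22 values.

22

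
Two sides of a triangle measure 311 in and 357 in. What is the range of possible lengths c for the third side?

By the triangle inequality, c must be less than 311 + 357 = 668 and greater than |311 − 357| = 46.

46 < c < 668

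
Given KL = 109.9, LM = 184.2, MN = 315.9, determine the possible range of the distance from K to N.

The maximum is all hops collinear in one direction: 109.9 + 184.2 + 315.9 = 610.0.
The longest hop is 315.9; the others sum to 294.1. Folding the others back against it leaves at least 315.9 − 294.1 = 21.8.

21.8 ≤ KN ≤ 610.0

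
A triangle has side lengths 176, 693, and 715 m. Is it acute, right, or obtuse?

right

Compare the square of the longest side to the sum of squares of the other two: 176² + 693² = 511225 = 715².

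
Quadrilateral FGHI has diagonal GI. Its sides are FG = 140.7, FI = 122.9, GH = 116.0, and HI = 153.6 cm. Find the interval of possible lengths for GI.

From triangle FGI: |140.7 − 122.9| < GI < 140.7 + 122.9, i.e. 17.8 < GI < 263.6.
From triangle HGI: 37.6 < GI < 269.6.
Both must hold, so GI lies in the intersection.

37.6 < GI < 263.6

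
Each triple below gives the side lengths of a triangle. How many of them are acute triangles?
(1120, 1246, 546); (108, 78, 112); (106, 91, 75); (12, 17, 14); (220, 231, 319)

3

(1120,1246,546): 546²+1120² = 1552516 = 1246² → right
(108,78,112): 78²+108² = 17748 > 12544 = 112² → acute
(106,91,75): 75²+91² = 13906 > 11236 = 106² → acute
(12,17,14): 12²+14² = 340 > 289 = 17² → acute
(220,231,319): 220²+231² = 101761 = 319² → right
3 of the 5 are acute.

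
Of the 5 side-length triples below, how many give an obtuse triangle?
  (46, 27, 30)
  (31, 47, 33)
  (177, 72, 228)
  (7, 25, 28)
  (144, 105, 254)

(46,27,30): 27²+30² = 1629 < 2116 = 46² → obtuse
(31,47,33): 31²+33² = 2050 < 2209 = 47² → obtuse
(177,72,228): 72²+177² = 36513 < 51984 = 228² → obtuse
(7,25,28): 7²+25² = 674 < 784 = 28² → obtuse
(144,105,254): 105+144 ≤ 254, not a triangle
4 of the 5 are obtuse.

4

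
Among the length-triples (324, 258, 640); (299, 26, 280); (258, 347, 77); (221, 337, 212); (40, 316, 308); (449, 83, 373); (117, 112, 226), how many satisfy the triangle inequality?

(258,324,640): 258+324 ≤ 640 → not valid
(26,280,299): 26+280 > 299 → valid
(77,258,347): 77+258 ≤ 347 → not valid
(212,221,337): 212+221 > 337 → valid
(40,308,316): 40+308 > 316 → valid
(83,373,449): 83+373 > 449 → valid
(112,117,226): 112+117 > 226 → valid
5 of the 7 triples form a triangle.

5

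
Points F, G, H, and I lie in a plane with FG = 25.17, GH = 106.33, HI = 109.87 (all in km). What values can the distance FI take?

0 ≤ FI ≤ 241.37 km

The maximum is all hops collinear in one direction: 25.17 + 106.33 + 109.87 = 241.37.
The longest hop is 109.87; the others sum to 131.50. Since 109.87 ≤ 131.50, the path can fold back on itself completely, so the minimum distance is 0.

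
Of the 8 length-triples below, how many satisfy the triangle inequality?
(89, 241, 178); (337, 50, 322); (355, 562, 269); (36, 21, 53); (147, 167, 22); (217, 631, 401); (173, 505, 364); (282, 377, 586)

(89,178,241): 89+178 > 241 → valid
(50,322,337): 50+322 > 337 → valid
(269,355,562): 269+355 > 562 → valid
(21,36,53): 21+36 > 53 → valid
(22,147,167): 22+147 > 167 → valid
(217,401,631): 217+401 ≤ 631 → not valid
(173,364,505): 173+364 > 505 → valid
(282,377,586): 282+377 > 586 → valid
7 of the 8 triples form a triangle.

7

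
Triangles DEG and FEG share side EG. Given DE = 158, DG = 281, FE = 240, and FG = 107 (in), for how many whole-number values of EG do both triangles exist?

213

From triangle DEG: 123 < EG < 439.
From triangle FEG: 133 < EG < 347.
Intersection: 133 < EG < 347, so integers 134 through 346: 213 values.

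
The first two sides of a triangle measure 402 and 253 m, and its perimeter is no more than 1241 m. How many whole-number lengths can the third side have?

Triangle inequality: 149 < x < 655. Perimeter ≤ 1241 gives x ≤ 1241 − 402 − 253 = 586.
So 149 < x ≤ 586; integers 150 through 586: 437 values.

437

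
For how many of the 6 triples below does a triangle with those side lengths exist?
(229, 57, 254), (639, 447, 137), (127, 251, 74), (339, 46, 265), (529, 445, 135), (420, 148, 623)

(57,229,254): 57+229 > 254 → valid
(137,447,639): 137+447 ≤ 639 → not valid
(74,127,251): 74+127 ≤ 251 → not valid
(46,265,339): 46+265 ≤ 339 → not valid
(135,445,529): 135+445 > 529 → valid
(148,420,623): 148+420 ≤ 623 → not valid
2 of the 6 triples form a triangle.

2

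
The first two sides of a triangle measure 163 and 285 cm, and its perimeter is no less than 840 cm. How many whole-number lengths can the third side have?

Triangle inequality: 122 < x < 448. Perimeter ≥ 840 gives x ≥ 840 − 163 − 285 = 392.
So 392 ≤ x < 448; integers 392 through 447: 56 values.

56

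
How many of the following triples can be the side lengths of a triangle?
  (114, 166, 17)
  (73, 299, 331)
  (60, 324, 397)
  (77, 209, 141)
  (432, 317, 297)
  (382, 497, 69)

3

(17,114,166): 17+114 ≤ 166 → not valid
(73,299,331): 73+299 > 331 → valid
(60,324,397): 60+324 ≤ 397 → not valid
(77,141,209): 77+141 > 209 → valid
(297,317,432): 297+317 > 432 → valid
(69,382,497): 69+382 ≤ 497 → not valid
3 of the 6 triples form a triangle.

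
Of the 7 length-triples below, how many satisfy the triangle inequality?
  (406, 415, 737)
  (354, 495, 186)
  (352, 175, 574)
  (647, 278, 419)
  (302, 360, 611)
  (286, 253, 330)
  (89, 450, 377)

(406,415,737): 406+415 > 737 → valid
(186,354,495): 186+354 > 495 → valid
(175,352,574): 175+352 ≤ 574 → not valid
(278,419,647): 278+419 > 647 → valid
(302,360,611): 302+360 > 611 → valid
(253,286,330): 253+286 > 330 → valid
(89,377,450): 89+377 > 450 → valid
6 of the 7 triples form a triangle.

6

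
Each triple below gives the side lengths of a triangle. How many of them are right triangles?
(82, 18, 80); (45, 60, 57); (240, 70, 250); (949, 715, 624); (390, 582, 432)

4

(82,18,80): 18²+80² = 6724 = 82² → right
(45,60,57): 45²+57² = 5274 > 3600 = 60² → acute
(240,70,250): 70²+240² = 62500 = 250² → right
(949,715,624): 624²+715² = 900601 = 949² → right
(390,582,432): 390²+432² = 338724 = 582² → right
4 of the 5 are right.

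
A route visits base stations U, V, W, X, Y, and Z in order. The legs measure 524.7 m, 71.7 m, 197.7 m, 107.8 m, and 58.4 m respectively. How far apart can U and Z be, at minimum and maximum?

The maximum is all hops collinear in one direction: 524.7 + 71.7 + 197.7 + 107.8 + 58.4 = 960.3.
The longest hop is 524.7; the others sum to 435.6. Folding the others back against it leaves at least 524.7 − 435.6 = 89.1.

89.1 ≤ UZ ≤ 960.3 m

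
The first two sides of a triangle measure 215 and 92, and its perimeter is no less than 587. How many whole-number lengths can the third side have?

Triangle inequality: 123 < x < 307. Perimeter ≥ 587 gives x ≥ 587 − 215 − 92 = 280.
So 280 ≤ x < 307; integers 280 through 306: 27 values.

27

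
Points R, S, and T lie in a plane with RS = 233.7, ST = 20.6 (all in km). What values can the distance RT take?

By the triangle inequality, |233.7 − 20.6| ≤ RT ≤ 233.7 + 20.6.

213.1 ≤ RT ≤ 254.3 km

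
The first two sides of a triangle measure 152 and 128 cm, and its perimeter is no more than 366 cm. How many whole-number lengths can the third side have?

Triangle inequality: 24 < x < 280. Perimeter ≤ 366 gives x ≤ 366 − 152 − 128 = 86.
So 24 < x ≤ 86; integers 25 through 86: 62 values.

62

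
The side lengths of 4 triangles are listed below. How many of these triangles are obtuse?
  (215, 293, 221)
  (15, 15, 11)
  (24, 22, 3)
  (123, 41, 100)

(215,293,221): 215²+221² = 95066 > 85849 = 293² → acute
(15,15,11): 11²+15² = 346 > 225 = 15² → acute
(24,22,3): 3²+22² = 493 < 576 = 24² → obtuse
(123,41,100): 41²+100² = 11681 < 15129 = 123² → obtuse
2 of the 4 are obtuse.

2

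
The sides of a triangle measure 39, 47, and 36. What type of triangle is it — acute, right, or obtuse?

Compare the square of the longest side to the sum of squares of the other two: 36² + 39² = 2817 > 2209 = 47².

acute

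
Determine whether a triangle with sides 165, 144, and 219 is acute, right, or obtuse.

Compare the square of the longest side to the sum of squares of the other two: 144² + 165² = 47961 = 219².

right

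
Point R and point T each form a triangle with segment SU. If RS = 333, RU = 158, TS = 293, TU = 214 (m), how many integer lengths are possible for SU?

315

From triangle RSU: 175 < SU < 491.
From triangle TSU: 79 < SU < 507.
Intersection: 175 < SU < 491, so integers 176 through 490: 315 values.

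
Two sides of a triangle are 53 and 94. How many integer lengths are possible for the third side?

105

The third side lies in the open interval (41, 147).
Integers from 42 to 146 inclusive: 146 − 42 + 1 = 105.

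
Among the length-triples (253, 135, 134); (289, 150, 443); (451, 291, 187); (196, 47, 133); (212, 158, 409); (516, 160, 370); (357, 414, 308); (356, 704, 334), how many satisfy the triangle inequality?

4

(134,135,253): 134+135 > 253 → valid
(150,289,443): 150+289 ≤ 443 → not valid
(187,291,451): 187+291 > 451 → valid
(47,133,196): 47+133 ≤ 196 → not valid
(158,212,409): 158+212 ≤ 409 → not valid
(160,370,516): 160+370 > 516 → valid
(308,357,414): 308+357 > 414 → valid
(334,356,704): 334+356 ≤ 704 → not valid
4 of the 8 triples form a triangle.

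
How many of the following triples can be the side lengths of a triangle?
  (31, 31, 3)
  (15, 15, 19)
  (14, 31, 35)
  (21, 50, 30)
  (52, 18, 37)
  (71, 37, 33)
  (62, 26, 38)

6

(3,31,31): 3+31 > 31 → valid
(15,15,19): 15+15 > 19 → valid
(14,31,35): 14+31 > 35 → valid
(21,30,50): 21+30 > 50 → valid
(18,37,52): 18+37 > 52 → valid
(33,37,71): 33+37 ≤ 71 → not valid
(26,38,62): 26+38 > 62 → valid
6 of the 7 triples form a triangle.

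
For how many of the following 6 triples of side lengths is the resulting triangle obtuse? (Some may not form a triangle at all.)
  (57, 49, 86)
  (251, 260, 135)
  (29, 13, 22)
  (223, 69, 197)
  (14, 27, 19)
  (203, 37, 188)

5

(57,49,86): 49²+57² = 5650 < 7396 = 86² → obtuse
(251,260,135): 135²+251² = 81226 > 67600 = 260² → acute
(29,13,22): 13²+22² = 653 < 841 = 29² → obtuse
(223,69,197): 69²+197² = 43570 < 49729 = 223² → obtuse
(14,27,19): 14²+19² = 557 < 729 = 27² → obtuse
(203,37,188): 37²+188² = 36713 < 41209 = 203² → obtuse
5 of the 6 are obtuse.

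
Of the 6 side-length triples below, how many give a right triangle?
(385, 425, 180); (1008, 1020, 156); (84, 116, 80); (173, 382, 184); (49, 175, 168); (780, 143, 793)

(385,425,180): 180²+385² = 180625 = 425² → right
(1008,1020,156): 156²+1008² = 1040400 = 1020² → right
(84,116,80): 80²+84² = 13456 = 116² → right
(173,382,184): 173+184 ≤ 382, not a triangle
(49,175,168): 49²+168² = 30625 = 175² → right
(780,143,793): 143²+780² = 628849 = 793² → right
5 of the 6 are right.

5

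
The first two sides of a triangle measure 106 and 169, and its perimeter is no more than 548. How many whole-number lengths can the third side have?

210

Triangle inequality: 63 < x < 275. Perimeter ≤ 548 gives x ≤ 548 − 106 − 169 = 273.
So 63 < x ≤ 273; integers 64 through 273: 210 values.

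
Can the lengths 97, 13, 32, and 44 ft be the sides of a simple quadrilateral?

For a quadrilateral, each side must be shorter than the sum of the others.
Here the longest side is 97, but the remaining 3 sides sum to only 89.

No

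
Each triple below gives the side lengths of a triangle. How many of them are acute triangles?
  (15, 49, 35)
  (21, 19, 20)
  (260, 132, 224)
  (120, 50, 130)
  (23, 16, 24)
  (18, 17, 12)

3

(15,49,35): 15²+35² = 1450 < 2401 = 49² → obtuse
(21,19,20): 19²+20² = 761 > 441 = 21² → acute
(260,132,224): 132²+224² = 67600 = 260² → right
(120,50,130): 50²+120² = 16900 = 130² → right
(23,16,24): 16²+23² = 785 > 576 = 24² → acute
(18,17,12): 12²+17² = 433 > 324 = 18² → acute
3 of the 6 are acute.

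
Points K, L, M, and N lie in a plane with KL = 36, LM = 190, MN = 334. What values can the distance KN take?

The maximum is all hops collinear in one direction: 36 + 190 + 334 = 560.
The longest hop is 334; the others sum to 226. Folding the others back against it leaves at least 334 − 226 = 108.

108 ≤ KN ≤ 560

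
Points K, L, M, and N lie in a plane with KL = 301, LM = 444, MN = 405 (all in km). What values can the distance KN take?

0 ≤ KN ≤ 1150 km

The maximum is all hops collinear in one direction: 301 + 444 + 405 = 1150.
The longest hop is 444; the others sum to 706. Since 444 ≤ 706, the path can fold back on itself completely, so the minimum distance is 0.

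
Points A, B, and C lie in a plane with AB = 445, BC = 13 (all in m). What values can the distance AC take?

432 ≤ AC ≤ 458 m

By the triangle inequality, |445 − 13| ≤ AC ≤ 445 + 13.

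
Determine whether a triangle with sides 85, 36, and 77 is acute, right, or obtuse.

Compare the square of the longest side to the sum of squares of the other two: 36² + 77² = 7225 = 85².

right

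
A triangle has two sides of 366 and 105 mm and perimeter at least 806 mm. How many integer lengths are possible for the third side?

Triangle inequality: 261 < x < 471. Perimeter ≥ 806 gives x ≥ 806 − 366 − 105 = 335.
So 335 ≤ x < 471; integers 335 through 470: 136 values.

136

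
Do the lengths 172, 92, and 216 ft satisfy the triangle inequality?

Yes

The longest side is 216, and the other two sum to 264.
Since 264 > 216, the triangle inequality holds.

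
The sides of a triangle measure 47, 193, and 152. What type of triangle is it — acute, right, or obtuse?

obtuse

Compare the square of the longest side to the sum of squares of the other two: 47² + 152² = 25313 < 37249 = 193².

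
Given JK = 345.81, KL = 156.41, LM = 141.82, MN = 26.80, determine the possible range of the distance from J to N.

20.78 ≤ JN ≤ 670.84

The maximum is all hops collinear in one direction: 345.81 + 156.41 + 141.82 + 26.80 = 670.84.
The longest hop is 345.81; the others sum to 325.03. Folding the others back against it leaves at least 345.81 − 325.03 = 20.78.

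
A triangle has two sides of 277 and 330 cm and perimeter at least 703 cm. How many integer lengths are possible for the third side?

511

Triangle inequality: 53 < x < 607. Perimeter ≥ 703 gives x ≥ 703 − 277 − 330 = 96.
So 96 ≤ x < 607; integers 96 through 606: 511 values.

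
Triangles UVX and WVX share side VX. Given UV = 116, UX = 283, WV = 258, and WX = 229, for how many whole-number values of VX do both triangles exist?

231

From triangle UVX: 167 < VX < 399.
From triangle WVX: 29 < VX < 487.
Intersection: 167 < VX < 399, so integers 168 through 398: 231 values.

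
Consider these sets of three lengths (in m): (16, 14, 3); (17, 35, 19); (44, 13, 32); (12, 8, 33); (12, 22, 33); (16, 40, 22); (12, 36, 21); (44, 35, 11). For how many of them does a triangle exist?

5

(3,14,16): 3+14 > 16 → valid
(17,19,35): 17+19 > 35 → valid
(13,32,44): 13+32 > 44 → valid
(8,12,33): 8+12 ≤ 33 → not valid
(12,22,33): 12+22 > 33 → valid
(16,22,40): 16+22 ≤ 40 → not valid
(12,21,36): 12+21 ≤ 36 → not valid
(11,35,44): 11+35 > 44 → valid
5 of the 8 triples form a triangle.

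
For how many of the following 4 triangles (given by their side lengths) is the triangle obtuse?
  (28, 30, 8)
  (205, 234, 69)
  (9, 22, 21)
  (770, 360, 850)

(28,30,8): 8²+28² = 848 < 900 = 30² → obtuse
(205,234,69): 69²+205² = 46786 < 54756 = 234² → obtuse
(9,22,21): 9²+21² = 522 > 484 = 22² → acute
(770,360,850): 360²+770² = 722500 = 850² → right
2 of the 4 are obtuse.

2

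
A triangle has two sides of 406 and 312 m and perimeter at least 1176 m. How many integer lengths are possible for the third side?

260

Triangle inequality: 94 < x < 718. Perimeter ≥ 1176 gives x ≥ 1176 − 406 − 312 = 458.
So 458 ≤ x < 718; integers 458 through 717: 260 values.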